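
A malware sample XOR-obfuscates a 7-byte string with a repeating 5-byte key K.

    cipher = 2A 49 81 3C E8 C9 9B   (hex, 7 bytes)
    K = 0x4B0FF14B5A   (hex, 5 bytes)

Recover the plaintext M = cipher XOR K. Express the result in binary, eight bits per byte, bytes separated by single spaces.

01100001 01000110 01110000 01110111 10110010 10000010 10010100

The 5-byte key repeats, so the effective keystream is 4b 0f f1 4b 5a 4b 0f.
byte 0:  42 ^  75 =  97
byte 1:  73 ^  15 =  70
byte 2: 129 ^ 241 = 112
byte 3:  60 ^  75 = 119
byte 4: 232 ^  90 = 178
byte 5: 201 ^  75 = 130
byte 6: 155 ^  15 = 148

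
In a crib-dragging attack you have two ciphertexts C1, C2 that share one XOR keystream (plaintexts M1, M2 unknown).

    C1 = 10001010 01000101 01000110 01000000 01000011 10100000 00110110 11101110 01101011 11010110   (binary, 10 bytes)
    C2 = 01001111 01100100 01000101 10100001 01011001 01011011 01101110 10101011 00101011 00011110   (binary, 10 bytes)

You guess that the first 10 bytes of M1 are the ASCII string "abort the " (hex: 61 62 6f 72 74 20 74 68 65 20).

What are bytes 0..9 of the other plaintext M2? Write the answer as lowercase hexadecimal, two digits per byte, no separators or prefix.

a4436c936edb2c2d25e8

First, C1 ⊕ C2 = (M1 ⊕ K) ⊕ (M2 ⊕ K) = M1 ⊕ M2, so the key drops out. Then M2 = (M1 ⊕ M2) ⊕ M1 over the first 10 bytes.
byte 0: (8a xor 4f) xor 61 = c5 xor 61 = a4
byte 1: (45 xor 64) xor 62 = 21 xor 62 = 43
byte 2: (46 xor 45) xor 6f = 03 xor 6f = 6c
byte 3: (40 xor a1) xor 72 = e1 xor 72 = 93
byte 4: (43 xor 59) xor 74 = 1a xor 74 = 6e
byte 5: (a0 xor 5b) xor 20 = fb xor 20 = db
byte 6: (36 xor 6e) xor 74 = 58 xor 74 = 2c
byte 7: (ee xor ab) xor 68 = 45 xor 68 = 2d
byte 8: (6b xor 2b) xor 65 = 40 xor 65 = 25
byte 9: (d6 xor 1e) xor 20 = c8 xor 20 = e8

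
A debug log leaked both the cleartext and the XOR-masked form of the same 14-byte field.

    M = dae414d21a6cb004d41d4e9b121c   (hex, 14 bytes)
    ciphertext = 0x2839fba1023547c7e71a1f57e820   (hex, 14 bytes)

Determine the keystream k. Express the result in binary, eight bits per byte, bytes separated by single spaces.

11110010 11011101 11101111 01110011 00011000 01011001 11110111 11000011 00110011 00000111 01010001 11001100 11111010 00111100

Since ciphertext = M ⊕ k, XORing both sides with M gives k = M ⊕ ciphertext.
218 xor  40 = 242
228 xor  57 = 221
 20 xor 251 = 239
210 xor 161 = 115
 26 xor   2 =  24
108 xor  53 =  89
176 xor  71 = 247
  4 xor 199 = 195
212 xor 231 =  51
 29 xor  26 =   7
 78 xor  31 =  81
155 xor  87 = 204
 18 xor 232 = 250
 28 xor  32 =  60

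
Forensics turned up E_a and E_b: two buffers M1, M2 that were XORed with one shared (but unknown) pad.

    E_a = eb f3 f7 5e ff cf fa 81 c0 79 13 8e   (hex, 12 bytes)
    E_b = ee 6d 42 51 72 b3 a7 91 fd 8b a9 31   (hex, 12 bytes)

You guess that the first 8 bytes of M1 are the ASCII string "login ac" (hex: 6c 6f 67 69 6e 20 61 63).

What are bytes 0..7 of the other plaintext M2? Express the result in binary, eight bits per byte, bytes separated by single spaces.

First, E_a ⊕ E_b = (M1 ⊕ K) ⊕ (M2 ⊕ K) = M1 ⊕ M2, so the key drops out. Then M2 = (M1 ⊕ M2) ⊕ M1 over the first 8 bytes.
byte 0: (eb ⊕ ee) ⊕ 6c = 05 ⊕ 6c = 69
byte 1: (f3 ⊕ 6d) ⊕ 6f = 9e ⊕ 6f = f1
byte 2: (f7 ⊕ 42) ⊕ 67 = b5 ⊕ 67 = d2
byte 3: (5e ⊕ 51) ⊕ 69 = 0f ⊕ 69 = 66
byte 4: (ff ⊕ 72) ⊕ 6e = 8d ⊕ 6e = e3
byte 5: (cf ⊕ b3) ⊕ 20 = 7c ⊕ 20 = 5c
byte 6: (fa ⊕ a7) ⊕ 61 = 5d ⊕ 61 = 3c
byte 7: (81 ⊕ 91) ⊕ 63 = 10 ⊕ 63 = 73

01101001 11110001 11010010 01100110 11100011 01011100 00111100 01110011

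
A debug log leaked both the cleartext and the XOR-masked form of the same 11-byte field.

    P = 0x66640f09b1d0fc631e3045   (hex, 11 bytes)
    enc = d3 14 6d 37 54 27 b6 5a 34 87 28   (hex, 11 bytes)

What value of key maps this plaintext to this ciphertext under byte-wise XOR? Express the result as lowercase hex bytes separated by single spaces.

Since enc = P ⊕ key, XORing both sides with P gives key = P ⊕ enc.
66 xor d3 = b5
64 xor 14 = 70
0f xor 6d = 62
09 xor 37 = 3e
b1 xor 54 = e5
d0 xor 27 = f7
fc xor b6 = 4a
63 xor 5a = 39
1e xor 34 = 2a
30 xor 87 = b7
45 xor 28 = 6d

b5 70 62 3e e5 f7 4a 39 2a b7 6d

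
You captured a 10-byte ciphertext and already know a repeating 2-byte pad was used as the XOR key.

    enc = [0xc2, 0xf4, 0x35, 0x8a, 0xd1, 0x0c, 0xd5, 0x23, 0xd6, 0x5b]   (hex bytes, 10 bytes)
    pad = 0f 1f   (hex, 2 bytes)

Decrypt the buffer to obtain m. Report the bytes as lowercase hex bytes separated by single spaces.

The 2-byte key repeats, so the effective keystream is 0f 1f 0f 1f 0f 1f 0f 1f 0f 1f.
byte 0: c2 ^ 0f = cd
byte 1: f4 ^ 1f = eb
byte 2: 35 ^ 0f = 3a
byte 3: 8a ^ 1f = 95
byte 4: d1 ^ 0f = de
byte 5: 0c ^ 1f = 13
byte 6: d5 ^ 0f = da
byte 7: 23 ^ 1f = 3c
byte 8: d6 ^ 0f = d9
byte 9: 5b ^ 1f = 44

cd eb 3a 95 de 13 da 3c d9 44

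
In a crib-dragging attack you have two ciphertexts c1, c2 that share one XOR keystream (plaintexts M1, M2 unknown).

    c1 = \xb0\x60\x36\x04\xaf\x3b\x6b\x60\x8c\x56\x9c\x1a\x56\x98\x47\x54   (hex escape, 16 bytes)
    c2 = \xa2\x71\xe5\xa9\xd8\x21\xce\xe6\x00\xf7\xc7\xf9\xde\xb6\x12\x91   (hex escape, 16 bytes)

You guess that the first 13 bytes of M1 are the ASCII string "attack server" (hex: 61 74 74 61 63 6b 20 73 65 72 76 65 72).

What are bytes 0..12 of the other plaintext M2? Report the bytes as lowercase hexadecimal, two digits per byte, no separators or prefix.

First, c1 ⊕ c2 = (M1 ⊕ K) ⊕ (M2 ⊕ K) = M1 ⊕ M2, so the key drops out. Then M2 = (M1 ⊕ M2) ⊕ M1 over the first 13 bytes.
byte 0: (b0 ⊕ a2) ⊕ 61 = 12 ⊕ 61 = 73
byte 1: (60 ⊕ 71) ⊕ 74 = 11 ⊕ 74 = 65
byte 2: (36 ⊕ e5) ⊕ 74 = d3 ⊕ 74 = a7
byte 3: (04 ⊕ a9) ⊕ 61 = ad ⊕ 61 = cc
byte 4: (af ⊕ d8) ⊕ 63 = 77 ⊕ 63 = 14
byte 5: (3b ⊕ 21) ⊕ 6b = 1a ⊕ 6b = 71
byte 6: (6b ⊕ ce) ⊕ 20 = a5 ⊕ 20 = 85
byte 7: (60 ⊕ e6) ⊕ 73 = 86 ⊕ 73 = f5
byte 8: (8c ⊕ 00) ⊕ 65 = 8c ⊕ 65 = e9
byte 9: (56 ⊕ f7) ⊕ 72 = a1 ⊕ 72 = d3
byte 10: (9c ⊕ c7) ⊕ 76 = 5b ⊕ 76 = 2d
byte 11: (1a ⊕ f9) ⊕ 65 = e3 ⊕ 65 = 86
byte 12: (56 ⊕ de) ⊕ 72 = 88 ⊕ 72 = fa

7365a7cc147185f5e9d32d86fa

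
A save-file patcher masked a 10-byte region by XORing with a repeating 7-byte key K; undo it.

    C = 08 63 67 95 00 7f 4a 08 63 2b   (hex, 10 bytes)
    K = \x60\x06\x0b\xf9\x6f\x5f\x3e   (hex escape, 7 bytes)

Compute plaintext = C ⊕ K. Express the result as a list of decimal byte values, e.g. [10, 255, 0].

[104, 101, 108, 108, 111, 32, 116, 104, 101, 32]

The 7-byte key repeats, so the effective keystream is 60 06 0b f9 6f 5f 3e 60 06 0b.
byte 0: 00001000 ^ 01100000 = 01101000
byte 1: 01100011 ^ 00000110 = 01100101
byte 2: 01100111 ^ 00001011 = 01101100
byte 3: 10010101 ^ 11111001 = 01101100
byte 4: 00000000 ^ 01101111 = 01101111
byte 5: 01111111 ^ 01011111 = 00100000
byte 6: 01001010 ^ 00111110 = 01110100
byte 7: 00001000 ^ 01100000 = 01101000
byte 8: 01100011 ^ 00000110 = 01100101
byte 9: 00101011 ^ 00001011 = 00100000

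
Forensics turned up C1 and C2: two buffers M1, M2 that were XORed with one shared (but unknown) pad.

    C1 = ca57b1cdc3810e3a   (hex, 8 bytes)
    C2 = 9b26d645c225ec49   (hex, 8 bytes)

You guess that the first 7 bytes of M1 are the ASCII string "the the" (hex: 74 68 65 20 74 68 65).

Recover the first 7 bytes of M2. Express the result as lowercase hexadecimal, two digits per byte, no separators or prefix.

251902a875cc87

First, C1 ⊕ C2 = (M1 ⊕ K) ⊕ (M2 ⊕ K) = M1 ⊕ M2, so the key drops out. Then M2 = (M1 ⊕ M2) ⊕ M1 over the first 7 bytes.
byte 0: (ca ^ 9b) ^ 74 = 51 ^ 74 = 25
byte 1: (57 ^ 26) ^ 68 = 71 ^ 68 = 19
byte 2: (b1 ^ d6) ^ 65 = 67 ^ 65 = 02
byte 3: (cd ^ 45) ^ 20 = 88 ^ 20 = a8
byte 4: (c3 ^ c2) ^ 74 = 01 ^ 74 = 75
byte 5: (81 ^ 25) ^ 68 = a4 ^ 68 = cc
byte 6: (0e ^ ec) ^ 65 = e2 ^ 65 = 87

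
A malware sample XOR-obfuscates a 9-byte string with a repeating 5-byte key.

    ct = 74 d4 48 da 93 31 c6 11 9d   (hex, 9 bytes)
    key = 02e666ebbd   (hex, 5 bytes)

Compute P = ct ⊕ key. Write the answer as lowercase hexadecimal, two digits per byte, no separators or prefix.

The 5-byte key repeats, so the effective keystream is 02 e6 66 eb bd 02 e6 66 eb.
byte 0: 116 ^   2 = 118
byte 1: 212 ^ 230 =  50
byte 2:  72 ^ 102 =  46
byte 3: 218 ^ 235 =  49
byte 4: 147 ^ 189 =  46
byte 5:  49 ^   2 =  51
byte 6: 198 ^ 230 =  32
byte 7:  17 ^ 102 = 119
byte 8: 157 ^ 235 = 118

76322e312e33207776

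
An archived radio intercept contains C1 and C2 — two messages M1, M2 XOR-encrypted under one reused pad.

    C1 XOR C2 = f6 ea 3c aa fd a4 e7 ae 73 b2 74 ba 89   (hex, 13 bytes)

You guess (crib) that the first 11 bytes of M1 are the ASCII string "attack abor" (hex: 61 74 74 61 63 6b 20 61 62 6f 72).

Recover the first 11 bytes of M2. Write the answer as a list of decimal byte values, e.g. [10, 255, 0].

[151, 158, 72, 203, 158, 207, 199, 207, 17, 221, 6]

Since C1 ⊕ C2 = M1 ⊕ M2, XORing with the guessed M1 bytes yields the corresponding M2 bytes: M2 = (C1 ⊕ C2) ⊕ M1.
f6 XOR 61 = 97
ea XOR 74 = 9e
3c XOR 74 = 48
aa XOR 61 = cb
fd XOR 63 = 9e
a4 XOR 6b = cf
e7 XOR 20 = c7
ae XOR 61 = cf
73 XOR 62 = 11
b2 XOR 6f = dd
74 XOR 72 = 06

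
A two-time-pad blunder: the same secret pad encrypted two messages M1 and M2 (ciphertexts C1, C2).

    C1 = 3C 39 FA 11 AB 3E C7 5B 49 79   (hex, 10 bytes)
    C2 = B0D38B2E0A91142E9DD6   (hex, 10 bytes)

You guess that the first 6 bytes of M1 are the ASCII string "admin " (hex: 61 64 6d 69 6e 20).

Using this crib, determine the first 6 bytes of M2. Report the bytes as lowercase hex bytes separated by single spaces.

ed 8e 1c 56 cf 8f

First, C1 ⊕ C2 = (M1 ⊕ K) ⊕ (M2 ⊕ K) = M1 ⊕ M2, so the key drops out. Then M2 = (M1 ⊕ M2) ⊕ M1 over the first 6 bytes.
byte 0: (3c XOR b0) XOR 61 = 8c XOR 61 = ed
byte 1: (39 XOR d3) XOR 64 = ea XOR 64 = 8e
byte 2: (fa XOR 8b) XOR 6d = 71 XOR 6d = 1c
byte 3: (11 XOR 2e) XOR 69 = 3f XOR 69 = 56
byte 4: (ab XOR 0a) XOR 6e = a1 XOR 6e = cf
byte 5: (3e XOR 91) XOR 20 = af XOR 20 = 8f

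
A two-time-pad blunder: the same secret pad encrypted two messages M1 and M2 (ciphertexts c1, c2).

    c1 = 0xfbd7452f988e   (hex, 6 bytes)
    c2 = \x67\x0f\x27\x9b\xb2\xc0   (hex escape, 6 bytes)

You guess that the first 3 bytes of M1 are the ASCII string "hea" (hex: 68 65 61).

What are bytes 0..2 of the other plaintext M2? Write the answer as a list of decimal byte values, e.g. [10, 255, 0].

First, c1 ⊕ c2 = (M1 ⊕ K) ⊕ (M2 ⊕ K) = M1 ⊕ M2, so the key drops out. Then M2 = (M1 ⊕ M2) ⊕ M1 over the first 3 bytes.
byte 0: (fb XOR 67) XOR 68 = 9c XOR 68 = f4
byte 1: (d7 XOR 0f) XOR 65 = d8 XOR 65 = bd
byte 2: (45 XOR 27) XOR 61 = 62 XOR 61 = 03

[244, 189, 3]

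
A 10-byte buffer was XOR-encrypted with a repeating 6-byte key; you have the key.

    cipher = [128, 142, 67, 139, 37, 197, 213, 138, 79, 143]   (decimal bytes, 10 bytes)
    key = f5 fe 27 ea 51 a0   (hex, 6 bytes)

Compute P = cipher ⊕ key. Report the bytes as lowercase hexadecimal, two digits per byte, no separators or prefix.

75706461746520746865

The 6-byte key repeats, so the effective keystream is f5 fe 27 ea 51 a0 f5 fe 27 ea.
byte 0: 128 ⊕ 245 = 117
byte 1: 142 ⊕ 254 = 112
byte 2:  67 ⊕  39 = 100
byte 3: 139 ⊕ 234 =  97
byte 4:  37 ⊕  81 = 116
byte 5: 197 ⊕ 160 = 101
byte 6: 213 ⊕ 245 =  32
byte 7: 138 ⊕ 254 = 116
byte 8:  79 ⊕  39 = 104
byte 9: 143 ⊕ 234 = 101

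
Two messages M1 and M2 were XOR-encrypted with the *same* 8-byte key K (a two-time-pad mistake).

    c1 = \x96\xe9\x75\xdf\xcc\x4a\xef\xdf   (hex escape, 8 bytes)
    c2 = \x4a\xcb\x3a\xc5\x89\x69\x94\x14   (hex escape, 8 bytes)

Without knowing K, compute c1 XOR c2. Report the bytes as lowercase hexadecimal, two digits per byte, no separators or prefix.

dc224f1a45237bcb

c1 ⊕ c2 = (M1 ⊕ K) ⊕ (M2 ⊕ K) = M1 ⊕ M2 — the shared key cancels under XOR.
96 XOR 4a = dc
e9 XOR cb = 22
75 XOR 3a = 4f
df XOR c5 = 1a
cc XOR 89 = 45
4a XOR 69 = 23
ef XOR 94 = 7b
df XOR 14 = cb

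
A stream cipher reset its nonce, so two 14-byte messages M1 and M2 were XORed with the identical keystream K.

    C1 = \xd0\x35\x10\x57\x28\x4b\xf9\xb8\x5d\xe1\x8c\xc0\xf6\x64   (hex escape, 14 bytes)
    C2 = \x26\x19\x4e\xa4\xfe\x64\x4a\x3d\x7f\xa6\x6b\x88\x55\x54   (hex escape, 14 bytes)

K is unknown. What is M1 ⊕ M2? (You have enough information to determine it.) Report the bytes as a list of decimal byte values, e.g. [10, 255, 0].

C1 ⊕ C2 = (M1 ⊕ K) ⊕ (M2 ⊕ K) = M1 ⊕ M2 — the shared key cancels under XOR.
d0 ^ 26 = f6
35 ^ 19 = 2c
10 ^ 4e = 5e
57 ^ a4 = f3
28 ^ fe = d6
4b ^ 64 = 2f
f9 ^ 4a = b3
b8 ^ 3d = 85
5d ^ 7f = 22
e1 ^ a6 = 47
8c ^ 6b = e7
c0 ^ 88 = 48
f6 ^ 55 = a3
64 ^ 54 = 30

[246, 44, 94, 243, 214, 47, 179, 133, 34, 71, 231, 72, 163, 48]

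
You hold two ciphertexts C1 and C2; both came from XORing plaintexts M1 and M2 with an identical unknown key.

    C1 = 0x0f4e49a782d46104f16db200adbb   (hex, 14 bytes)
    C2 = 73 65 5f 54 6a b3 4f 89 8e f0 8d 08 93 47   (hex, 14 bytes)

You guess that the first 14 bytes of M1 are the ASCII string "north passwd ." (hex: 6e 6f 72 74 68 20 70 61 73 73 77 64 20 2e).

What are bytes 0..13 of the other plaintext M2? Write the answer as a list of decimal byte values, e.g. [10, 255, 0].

[18, 68, 100, 135, 128, 71, 94, 236, 12, 238, 72, 108, 30, 210]

First, C1 ⊕ C2 = (M1 ⊕ K) ⊕ (M2 ⊕ K) = M1 ⊕ M2, so the key drops out. Then M2 = (M1 ⊕ M2) ⊕ M1 over the first 14 bytes.
byte 0: (0f xor 73) xor 6e = 7c xor 6e = 12
byte 1: (4e xor 65) xor 6f = 2b xor 6f = 44
byte 2: (49 xor 5f) xor 72 = 16 xor 72 = 64
byte 3: (a7 xor 54) xor 74 = f3 xor 74 = 87
byte 4: (82 xor 6a) xor 68 = e8 xor 68 = 80
byte 5: (d4 xor b3) xor 20 = 67 xor 20 = 47
byte 6: (61 xor 4f) xor 70 = 2e xor 70 = 5e
byte 7: (04 xor 89) xor 61 = 8d xor 61 = ec
byte 8: (f1 xor 8e) xor 73 = 7f xor 73 = 0c
byte 9: (6d xor f0) xor 73 = 9d xor 73 = ee
byte 10: (b2 xor 8d) xor 77 = 3f xor 77 = 48
byte 11: (00 xor 08) xor 64 = 08 xor 64 = 6c
byte 12: (ad xor 93) xor 20 = 3e xor 20 = 1e
byte 13: (bb xor 47) xor 2e = fc xor 2e = d2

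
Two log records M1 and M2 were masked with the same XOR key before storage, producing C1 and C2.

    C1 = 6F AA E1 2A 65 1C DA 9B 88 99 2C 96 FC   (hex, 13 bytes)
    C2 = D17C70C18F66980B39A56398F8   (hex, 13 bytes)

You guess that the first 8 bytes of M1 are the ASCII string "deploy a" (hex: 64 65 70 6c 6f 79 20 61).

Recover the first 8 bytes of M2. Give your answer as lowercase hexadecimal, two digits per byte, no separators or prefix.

First, C1 ⊕ C2 = (M1 ⊕ K) ⊕ (M2 ⊕ K) = M1 ⊕ M2, so the key drops out. Then M2 = (M1 ⊕ M2) ⊕ M1 over the first 8 bytes.
byte 0: (6f xor d1) xor 64 = be xor 64 = da
byte 1: (aa xor 7c) xor 65 = d6 xor 65 = b3
byte 2: (e1 xor 70) xor 70 = 91 xor 70 = e1
byte 3: (2a xor c1) xor 6c = eb xor 6c = 87
byte 4: (65 xor 8f) xor 6f = ea xor 6f = 85
byte 5: (1c xor 66) xor 79 = 7a xor 79 = 03
byte 6: (da xor 98) xor 20 = 42 xor 20 = 62
byte 7: (9b xor 0b) xor 61 = 90 xor 61 = f1

dab3e187850362f1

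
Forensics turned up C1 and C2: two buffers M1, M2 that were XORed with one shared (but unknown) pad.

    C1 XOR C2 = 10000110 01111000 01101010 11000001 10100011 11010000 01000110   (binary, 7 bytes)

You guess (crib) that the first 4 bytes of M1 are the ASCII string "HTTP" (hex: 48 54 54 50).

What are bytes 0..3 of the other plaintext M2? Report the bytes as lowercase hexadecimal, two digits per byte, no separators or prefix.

ce2c3e91

Since C1 ⊕ C2 = M1 ⊕ M2, XORing with the guessed M1 bytes yields the corresponding M2 bytes: M2 = (C1 ⊕ C2) ⊕ M1.
86 xor 48 = ce
78 xor 54 = 2c
6a xor 54 = 3e
c1 xor 50 = 91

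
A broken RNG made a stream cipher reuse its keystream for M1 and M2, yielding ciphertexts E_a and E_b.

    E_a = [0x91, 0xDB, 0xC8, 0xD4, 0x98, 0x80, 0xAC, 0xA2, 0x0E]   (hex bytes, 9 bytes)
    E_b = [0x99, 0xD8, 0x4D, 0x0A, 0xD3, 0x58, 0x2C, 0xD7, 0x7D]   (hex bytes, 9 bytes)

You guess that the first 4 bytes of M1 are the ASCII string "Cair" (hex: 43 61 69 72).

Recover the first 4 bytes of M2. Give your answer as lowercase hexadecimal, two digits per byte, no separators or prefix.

First, E_a ⊕ E_b = (M1 ⊕ K) ⊕ (M2 ⊕ K) = M1 ⊕ M2, so the key drops out. Then M2 = (M1 ⊕ M2) ⊕ M1 over the first 4 bytes.
byte 0: (91 XOR 99) XOR 43 = 08 XOR 43 = 4b
byte 1: (db XOR d8) XOR 61 = 03 XOR 61 = 62
byte 2: (c8 XOR 4d) XOR 69 = 85 XOR 69 = ec
byte 3: (d4 XOR 0a) XOR 72 = de XOR 72 = ac

4b62ecac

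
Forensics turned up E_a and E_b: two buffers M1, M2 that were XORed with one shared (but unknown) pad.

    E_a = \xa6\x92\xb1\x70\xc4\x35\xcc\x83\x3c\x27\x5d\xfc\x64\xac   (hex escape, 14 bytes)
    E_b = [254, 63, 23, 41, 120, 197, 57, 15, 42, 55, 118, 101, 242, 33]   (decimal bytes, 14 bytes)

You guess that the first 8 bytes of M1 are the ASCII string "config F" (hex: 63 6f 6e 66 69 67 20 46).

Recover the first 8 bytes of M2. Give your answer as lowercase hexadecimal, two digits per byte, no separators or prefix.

First, E_a ⊕ E_b = (M1 ⊕ K) ⊕ (M2 ⊕ K) = M1 ⊕ M2, so the key drops out. Then M2 = (M1 ⊕ M2) ⊕ M1 over the first 8 bytes.
byte 0: (a6 xor fe) xor 63 = 58 xor 63 = 3b
byte 1: (92 xor 3f) xor 6f = ad xor 6f = c2
byte 2: (b1 xor 17) xor 6e = a6 xor 6e = c8
byte 3: (70 xor 29) xor 66 = 59 xor 66 = 3f
byte 4: (c4 xor 78) xor 69 = bc xor 69 = d5
byte 5: (35 xor c5) xor 67 = f0 xor 67 = 97
byte 6: (cc xor 39) xor 20 = f5 xor 20 = d5
byte 7: (83 xor 0f) xor 46 = 8c xor 46 = ca

3bc2c83fd597d5ca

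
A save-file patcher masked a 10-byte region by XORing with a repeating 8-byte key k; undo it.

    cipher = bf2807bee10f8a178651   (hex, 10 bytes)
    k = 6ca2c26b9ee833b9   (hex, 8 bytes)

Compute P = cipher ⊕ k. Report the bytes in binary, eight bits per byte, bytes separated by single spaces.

The 8-byte key repeats, so the effective keystream is 6c a2 c2 6b 9e e8 33 b9 6c a2.
byte 0: bf ^ 6c = d3
byte 1: 28 ^ a2 = 8a
byte 2: 07 ^ c2 = c5
byte 3: be ^ 6b = d5
byte 4: e1 ^ 9e = 7f
byte 5: 0f ^ e8 = e7
byte 6: 8a ^ 33 = b9
byte 7: 17 ^ b9 = ae
byte 8: 86 ^ 6c = ea
byte 9: 51 ^ a2 = f3

11010011 10001010 11000101 11010101 01111111 11100111 10111001 10101110 11101010 11110011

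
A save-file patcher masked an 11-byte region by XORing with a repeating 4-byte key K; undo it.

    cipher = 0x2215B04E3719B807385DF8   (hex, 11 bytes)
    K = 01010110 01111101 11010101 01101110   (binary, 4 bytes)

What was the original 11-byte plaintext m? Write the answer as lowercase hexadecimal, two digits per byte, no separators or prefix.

7468652061646d696e202d

The 4-byte key repeats, so the effective keystream is 56 7d d5 6e 56 7d d5 6e 56 7d d5.
byte 0: 22 ^ 56 = 74
byte 1: 15 ^ 7d = 68
byte 2: b0 ^ d5 = 65
byte 3: 4e ^ 6e = 20
byte 4: 37 ^ 56 = 61
byte 5: 19 ^ 7d = 64
byte 6: b8 ^ d5 = 6d
byte 7: 07 ^ 6e = 69
byte 8: 38 ^ 56 = 6e
byte 9: 5d ^ 7d = 20
byte 10: f8 ^ d5 = 2d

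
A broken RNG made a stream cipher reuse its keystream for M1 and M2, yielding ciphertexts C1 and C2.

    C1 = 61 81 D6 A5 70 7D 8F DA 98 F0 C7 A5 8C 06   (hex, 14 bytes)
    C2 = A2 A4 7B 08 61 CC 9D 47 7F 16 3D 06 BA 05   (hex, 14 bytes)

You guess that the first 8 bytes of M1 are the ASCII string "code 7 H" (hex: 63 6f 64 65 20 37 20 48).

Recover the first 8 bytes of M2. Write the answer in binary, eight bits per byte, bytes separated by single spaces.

First, C1 ⊕ C2 = (M1 ⊕ K) ⊕ (M2 ⊕ K) = M1 ⊕ M2, so the key drops out. Then M2 = (M1 ⊕ M2) ⊕ M1 over the first 8 bytes.
byte 0: (61 ^ a2) ^ 63 = c3 ^ 63 = a0
byte 1: (81 ^ a4) ^ 6f = 25 ^ 6f = 4a
byte 2: (d6 ^ 7b) ^ 64 = ad ^ 64 = c9
byte 3: (a5 ^ 08) ^ 65 = ad ^ 65 = c8
byte 4: (70 ^ 61) ^ 20 = 11 ^ 20 = 31
byte 5: (7d ^ cc) ^ 37 = b1 ^ 37 = 86
byte 6: (8f ^ 9d) ^ 20 = 12 ^ 20 = 32
byte 7: (da ^ 47) ^ 48 = 9d ^ 48 = d5

10100000 01001010 11001001 11001000 00110001 10000110 00110010 11010101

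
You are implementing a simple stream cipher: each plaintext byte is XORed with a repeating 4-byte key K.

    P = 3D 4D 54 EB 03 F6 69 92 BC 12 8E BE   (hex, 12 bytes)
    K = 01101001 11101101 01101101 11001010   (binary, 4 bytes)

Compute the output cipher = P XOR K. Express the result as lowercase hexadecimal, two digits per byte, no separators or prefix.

The 4-byte key repeats, so the effective keystream is 69 ed 6d ca 69 ed 6d ca 69 ed 6d ca.
byte 0: 00111101 XOR 01101001 = 01010100
byte 1: 01001101 XOR 11101101 = 10100000
byte 2: 01010100 XOR 01101101 = 00111001
byte 3: 11101011 XOR 11001010 = 00100001
byte 4: 00000011 XOR 01101001 = 01101010
byte 5: 11110110 XOR 11101101 = 00011011
byte 6: 01101001 XOR 01101101 = 00000100
byte 7: 10010010 XOR 11001010 = 01011000
byte 8: 10111100 XOR 01101001 = 11010101
byte 9: 00010010 XOR 11101101 = 11111111
byte 10: 10001110 XOR 01101101 = 11100011
byte 11: 10111110 XOR 11001010 = 01110100

54a039216a1b0458d5ffe374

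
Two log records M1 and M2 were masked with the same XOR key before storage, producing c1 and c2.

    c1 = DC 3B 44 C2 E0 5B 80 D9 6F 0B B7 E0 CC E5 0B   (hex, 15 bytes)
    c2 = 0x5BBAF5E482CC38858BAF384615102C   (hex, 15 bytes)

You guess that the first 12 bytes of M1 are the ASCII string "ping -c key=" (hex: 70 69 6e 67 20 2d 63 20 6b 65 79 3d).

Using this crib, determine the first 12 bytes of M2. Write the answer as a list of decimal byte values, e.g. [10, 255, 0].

First, c1 ⊕ c2 = (M1 ⊕ K) ⊕ (M2 ⊕ K) = M1 ⊕ M2, so the key drops out. Then M2 = (M1 ⊕ M2) ⊕ M1 over the first 12 bytes.
byte 0: (dc ⊕ 5b) ⊕ 70 = 87 ⊕ 70 = f7
byte 1: (3b ⊕ ba) ⊕ 69 = 81 ⊕ 69 = e8
byte 2: (44 ⊕ f5) ⊕ 6e = b1 ⊕ 6e = df
byte 3: (c2 ⊕ e4) ⊕ 67 = 26 ⊕ 67 = 41
byte 4: (e0 ⊕ 82) ⊕ 20 = 62 ⊕ 20 = 42
byte 5: (5b ⊕ cc) ⊕ 2d = 97 ⊕ 2d = ba
byte 6: (80 ⊕ 38) ⊕ 63 = b8 ⊕ 63 = db
byte 7: (d9 ⊕ 85) ⊕ 20 = 5c ⊕ 20 = 7c
byte 8: (6f ⊕ 8b) ⊕ 6b = e4 ⊕ 6b = 8f
byte 9: (0b ⊕ af) ⊕ 65 = a4 ⊕ 65 = c1
byte 10: (b7 ⊕ 38) ⊕ 79 = 8f ⊕ 79 = f6
byte 11: (e0 ⊕ 46) ⊕ 3d = a6 ⊕ 3d = 9b

[247, 232, 223, 65, 66, 186, 219, 124, 143, 193, 246, 155]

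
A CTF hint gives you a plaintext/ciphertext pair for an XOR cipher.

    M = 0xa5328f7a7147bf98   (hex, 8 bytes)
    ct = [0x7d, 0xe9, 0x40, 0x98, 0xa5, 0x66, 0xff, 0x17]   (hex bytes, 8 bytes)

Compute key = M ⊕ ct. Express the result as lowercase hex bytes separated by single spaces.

Since ct = M ⊕ key, XORing both sides with M gives key = M ⊕ ct.
10100101 xor 01111101 = 11011000
00110010 xor 11101001 = 11011011
10001111 xor 01000000 = 11001111
01111010 xor 10011000 = 11100010
01110001 xor 10100101 = 11010100
01000111 xor 01100110 = 00100001
10111111 xor 11111111 = 01000000
10011000 xor 00010111 = 10001111

d8 db cf e2 d4 21 40 8f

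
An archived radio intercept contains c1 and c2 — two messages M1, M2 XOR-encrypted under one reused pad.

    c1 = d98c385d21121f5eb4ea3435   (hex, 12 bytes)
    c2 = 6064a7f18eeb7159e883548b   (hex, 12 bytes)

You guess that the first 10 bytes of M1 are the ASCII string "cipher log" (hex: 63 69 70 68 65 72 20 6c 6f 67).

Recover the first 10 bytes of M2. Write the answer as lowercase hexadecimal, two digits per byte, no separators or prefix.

First, c1 ⊕ c2 = (M1 ⊕ K) ⊕ (M2 ⊕ K) = M1 ⊕ M2, so the key drops out. Then M2 = (M1 ⊕ M2) ⊕ M1 over the first 10 bytes.
byte 0: (d9 ^ 60) ^ 63 = b9 ^ 63 = da
byte 1: (8c ^ 64) ^ 69 = e8 ^ 69 = 81
byte 2: (38 ^ a7) ^ 70 = 9f ^ 70 = ef
byte 3: (5d ^ f1) ^ 68 = ac ^ 68 = c4
byte 4: (21 ^ 8e) ^ 65 = af ^ 65 = ca
byte 5: (12 ^ eb) ^ 72 = f9 ^ 72 = 8b
byte 6: (1f ^ 71) ^ 20 = 6e ^ 20 = 4e
byte 7: (5e ^ 59) ^ 6c = 07 ^ 6c = 6b
byte 8: (b4 ^ e8) ^ 6f = 5c ^ 6f = 33
byte 9: (ea ^ 83) ^ 67 = 69 ^ 67 = 0e

da81efc4ca8b4e6b330e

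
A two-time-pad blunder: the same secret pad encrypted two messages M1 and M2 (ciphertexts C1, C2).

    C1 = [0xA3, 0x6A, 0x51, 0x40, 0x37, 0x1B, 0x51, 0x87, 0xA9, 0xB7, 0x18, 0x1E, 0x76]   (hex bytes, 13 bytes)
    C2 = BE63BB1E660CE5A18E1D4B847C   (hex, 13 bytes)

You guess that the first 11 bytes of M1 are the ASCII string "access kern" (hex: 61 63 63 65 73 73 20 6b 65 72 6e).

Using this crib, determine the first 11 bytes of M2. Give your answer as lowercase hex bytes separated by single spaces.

7c 6a 89 3b 22 64 94 4d 42 d8 3d

First, C1 ⊕ C2 = (M1 ⊕ K) ⊕ (M2 ⊕ K) = M1 ⊕ M2, so the key drops out. Then M2 = (M1 ⊕ M2) ⊕ M1 over the first 11 bytes.
byte 0: (a3 xor be) xor 61 = 1d xor 61 = 7c
byte 1: (6a xor 63) xor 63 = 09 xor 63 = 6a
byte 2: (51 xor bb) xor 63 = ea xor 63 = 89
byte 3: (40 xor 1e) xor 65 = 5e xor 65 = 3b
byte 4: (37 xor 66) xor 73 = 51 xor 73 = 22
byte 5: (1b xor 0c) xor 73 = 17 xor 73 = 64
byte 6: (51 xor e5) xor 20 = b4 xor 20 = 94
byte 7: (87 xor a1) xor 6b = 26 xor 6b = 4d
byte 8: (a9 xor 8e) xor 65 = 27 xor 65 = 42
byte 9: (b7 xor 1d) xor 72 = aa xor 72 = d8
byte 10: (18 xor 4b) xor 6e = 53 xor 6e = 3d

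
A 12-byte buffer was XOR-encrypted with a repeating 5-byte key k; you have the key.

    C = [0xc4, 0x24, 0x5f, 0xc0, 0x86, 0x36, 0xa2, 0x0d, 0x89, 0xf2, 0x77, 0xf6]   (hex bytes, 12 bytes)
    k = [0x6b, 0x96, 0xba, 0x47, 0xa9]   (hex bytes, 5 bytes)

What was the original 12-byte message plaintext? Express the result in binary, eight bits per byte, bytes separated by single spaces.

10101111 10110010 11100101 10000111 00101111 01011101 00110100 10110111 11001110 01011011 00011100 01100000

The 5-byte key repeats, so the effective keystream is 6b 96 ba 47 a9 6b 96 ba 47 a9 6b 96.
byte 0: 196 ⊕ 107 = 175
byte 1:  36 ⊕ 150 = 178
byte 2:  95 ⊕ 186 = 229
byte 3: 192 ⊕  71 = 135
byte 4: 134 ⊕ 169 =  47
byte 5:  54 ⊕ 107 =  93
byte 6: 162 ⊕ 150 =  52
byte 7:  13 ⊕ 186 = 183
byte 8: 137 ⊕  71 = 206
byte 9: 242 ⊕ 169 =  91
byte 10: 119 ⊕ 107 =  28
byte 11: 246 ⊕ 150 =  96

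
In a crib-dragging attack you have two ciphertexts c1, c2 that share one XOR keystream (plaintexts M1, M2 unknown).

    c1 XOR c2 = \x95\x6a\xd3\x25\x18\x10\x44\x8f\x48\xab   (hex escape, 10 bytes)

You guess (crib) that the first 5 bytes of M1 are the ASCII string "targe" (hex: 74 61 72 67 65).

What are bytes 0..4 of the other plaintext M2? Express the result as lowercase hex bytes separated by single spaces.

e1 0b a1 42 7d

Since c1 ⊕ c2 = M1 ⊕ M2, XORing with the guessed M1 bytes yields the corresponding M2 bytes: M2 = (c1 ⊕ c2) ⊕ M1.
10010101 ⊕ 01110100 = 11100001
01101010 ⊕ 01100001 = 00001011
11010011 ⊕ 01110010 = 10100001
00100101 ⊕ 01100111 = 01000010
00011000 ⊕ 01100101 = 01111101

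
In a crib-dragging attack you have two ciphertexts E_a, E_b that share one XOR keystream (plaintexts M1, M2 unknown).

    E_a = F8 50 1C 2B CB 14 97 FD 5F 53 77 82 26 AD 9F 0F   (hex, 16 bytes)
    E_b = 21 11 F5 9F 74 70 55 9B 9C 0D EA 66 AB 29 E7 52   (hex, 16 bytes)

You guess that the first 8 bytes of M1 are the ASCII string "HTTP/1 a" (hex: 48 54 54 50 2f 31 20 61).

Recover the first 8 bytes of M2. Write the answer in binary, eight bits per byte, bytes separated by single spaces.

10010001 00010101 10111101 11100100 10010000 01010101 11100010 00000111

First, E_a ⊕ E_b = (M1 ⊕ K) ⊕ (M2 ⊕ K) = M1 ⊕ M2, so the key drops out. Then M2 = (M1 ⊕ M2) ⊕ M1 over the first 8 bytes.
byte 0: (f8 XOR 21) XOR 48 = d9 XOR 48 = 91
byte 1: (50 XOR 11) XOR 54 = 41 XOR 54 = 15
byte 2: (1c XOR f5) XOR 54 = e9 XOR 54 = bd
byte 3: (2b XOR 9f) XOR 50 = b4 XOR 50 = e4
byte 4: (cb XOR 74) XOR 2f = bf XOR 2f = 90
byte 5: (14 XOR 70) XOR 31 = 64 XOR 31 = 55
byte 6: (97 XOR 55) XOR 20 = c2 XOR 20 = e2
byte 7: (fd XOR 9b) XOR 61 = 66 XOR 61 = 07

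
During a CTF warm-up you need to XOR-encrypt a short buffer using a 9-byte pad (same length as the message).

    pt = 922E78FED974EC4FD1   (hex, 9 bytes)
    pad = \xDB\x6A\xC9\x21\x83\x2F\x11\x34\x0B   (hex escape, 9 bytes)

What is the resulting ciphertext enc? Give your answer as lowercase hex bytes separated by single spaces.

49 44 b1 df 5a 5b fd 7b da

10010010 ^ 11011011 = 01001001
00101110 ^ 01101010 = 01000100
01111000 ^ 11001001 = 10110001
11111110 ^ 00100001 = 11011111
11011001 ^ 10000011 = 01011010
01110100 ^ 00101111 = 01011011
11101100 ^ 00010001 = 11111101
01001111 ^ 00110100 = 01111011
11010001 ^ 00001011 = 11011010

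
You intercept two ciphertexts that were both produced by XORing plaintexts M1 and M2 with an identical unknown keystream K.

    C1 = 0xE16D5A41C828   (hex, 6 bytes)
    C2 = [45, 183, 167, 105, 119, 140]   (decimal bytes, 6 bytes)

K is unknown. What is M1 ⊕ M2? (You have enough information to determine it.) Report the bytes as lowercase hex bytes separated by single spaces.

C1 ⊕ C2 = (M1 ⊕ K) ⊕ (M2 ⊕ K) = M1 ⊕ M2 — the shared key cancels under XOR.
byte 0: 225 ^  45 = 204
byte 1: 109 ^ 183 = 218
byte 2:  90 ^ 167 = 253
byte 3:  65 ^ 105 =  40
byte 4: 200 ^ 119 = 191
byte 5:  40 ^ 140 = 164

cc da fd 28 bf a4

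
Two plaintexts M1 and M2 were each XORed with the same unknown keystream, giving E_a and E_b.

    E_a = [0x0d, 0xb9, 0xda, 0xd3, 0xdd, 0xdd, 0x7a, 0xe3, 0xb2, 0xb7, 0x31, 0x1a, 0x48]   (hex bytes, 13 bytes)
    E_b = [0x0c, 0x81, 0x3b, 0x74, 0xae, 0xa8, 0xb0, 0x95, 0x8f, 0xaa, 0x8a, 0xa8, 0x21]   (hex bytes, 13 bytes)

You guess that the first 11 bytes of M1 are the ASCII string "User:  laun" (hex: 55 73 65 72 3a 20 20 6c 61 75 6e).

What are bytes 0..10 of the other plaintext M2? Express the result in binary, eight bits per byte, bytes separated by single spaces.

01010100 01001011 10000100 11010101 01001001 01010101 11101010 00011010 01011100 01101000 11010101

First, E_a ⊕ E_b = (M1 ⊕ K) ⊕ (M2 ⊕ K) = M1 ⊕ M2, so the key drops out. Then M2 = (M1 ⊕ M2) ⊕ M1 over the first 11 bytes.
byte 0: (0d xor 0c) xor 55 = 01 xor 55 = 54
byte 1: (b9 xor 81) xor 73 = 38 xor 73 = 4b
byte 2: (da xor 3b) xor 65 = e1 xor 65 = 84
byte 3: (d3 xor 74) xor 72 = a7 xor 72 = d5
byte 4: (dd xor ae) xor 3a = 73 xor 3a = 49
byte 5: (dd xor a8) xor 20 = 75 xor 20 = 55
byte 6: (7a xor b0) xor 20 = ca xor 20 = ea
byte 7: (e3 xor 95) xor 6c = 76 xor 6c = 1a
byte 8: (b2 xor 8f) xor 61 = 3d xor 61 = 5c
byte 9: (b7 xor aa) xor 75 = 1d xor 75 = 68
byte 10: (31 xor 8a) xor 6e = bb xor 6e = d5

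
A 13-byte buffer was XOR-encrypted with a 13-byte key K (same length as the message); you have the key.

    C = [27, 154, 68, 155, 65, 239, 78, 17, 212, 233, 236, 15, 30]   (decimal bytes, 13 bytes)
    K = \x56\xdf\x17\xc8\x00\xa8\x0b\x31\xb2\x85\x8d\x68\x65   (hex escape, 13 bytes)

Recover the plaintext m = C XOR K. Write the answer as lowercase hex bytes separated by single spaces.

4d 45 53 53 41 47 45 20 66 6c 61 67 7b

 27 ⊕  86 =  77
154 ⊕ 223 =  69
 68 ⊕  23 =  83
155 ⊕ 200 =  83
 65 ⊕   0 =  65
239 ⊕ 168 =  71
 78 ⊕  11 =  69
 17 ⊕  49 =  32
212 ⊕ 178 = 102
233 ⊕ 133 = 108
236 ⊕ 141 =  97
 15 ⊕ 104 = 103
 30 ⊕ 101 = 123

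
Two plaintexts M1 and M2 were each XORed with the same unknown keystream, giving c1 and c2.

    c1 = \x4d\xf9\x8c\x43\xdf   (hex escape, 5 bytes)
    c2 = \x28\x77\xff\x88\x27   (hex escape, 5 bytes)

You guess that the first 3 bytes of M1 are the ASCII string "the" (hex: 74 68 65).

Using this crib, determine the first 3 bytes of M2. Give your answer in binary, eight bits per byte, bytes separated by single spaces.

00010001 11100110 00010110

First, c1 ⊕ c2 = (M1 ⊕ K) ⊕ (M2 ⊕ K) = M1 ⊕ M2, so the key drops out. Then M2 = (M1 ⊕ M2) ⊕ M1 over the first 3 bytes.
byte 0: (4d xor 28) xor 74 = 65 xor 74 = 11
byte 1: (f9 xor 77) xor 68 = 8e xor 68 = e6
byte 2: (8c xor ff) xor 65 = 73 xor 65 = 16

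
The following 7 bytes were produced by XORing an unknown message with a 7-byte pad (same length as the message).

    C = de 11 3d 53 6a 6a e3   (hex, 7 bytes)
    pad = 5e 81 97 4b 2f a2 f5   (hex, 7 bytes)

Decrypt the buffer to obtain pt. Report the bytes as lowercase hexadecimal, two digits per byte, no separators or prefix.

XOR is its own inverse, so applying the key byte-wise gives the result directly.
byte 0: 222 xor  94 = 128
byte 1:  17 xor 129 = 144
byte 2:  61 xor 151 = 170
byte 3:  83 xor  75 =  24
byte 4: 106 xor  47 =  69
byte 5: 106 xor 162 = 200
byte 6: 227 xor 245 =  22

8090aa1845c816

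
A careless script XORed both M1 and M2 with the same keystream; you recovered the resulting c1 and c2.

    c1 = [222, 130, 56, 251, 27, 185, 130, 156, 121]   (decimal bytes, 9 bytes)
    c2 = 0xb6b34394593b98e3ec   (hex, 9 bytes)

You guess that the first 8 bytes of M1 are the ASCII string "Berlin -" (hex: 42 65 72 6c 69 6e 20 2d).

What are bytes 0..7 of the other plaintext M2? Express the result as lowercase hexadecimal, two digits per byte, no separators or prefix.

First, c1 ⊕ c2 = (M1 ⊕ K) ⊕ (M2 ⊕ K) = M1 ⊕ M2, so the key drops out. Then M2 = (M1 ⊕ M2) ⊕ M1 over the first 8 bytes.
byte 0: (de xor b6) xor 42 = 68 xor 42 = 2a
byte 1: (82 xor b3) xor 65 = 31 xor 65 = 54
byte 2: (38 xor 43) xor 72 = 7b xor 72 = 09
byte 3: (fb xor 94) xor 6c = 6f xor 6c = 03
byte 4: (1b xor 59) xor 69 = 42 xor 69 = 2b
byte 5: (b9 xor 3b) xor 6e = 82 xor 6e = ec
byte 6: (82 xor 98) xor 20 = 1a xor 20 = 3a
byte 7: (9c xor e3) xor 2d = 7f xor 2d = 52

2a5409032bec3a52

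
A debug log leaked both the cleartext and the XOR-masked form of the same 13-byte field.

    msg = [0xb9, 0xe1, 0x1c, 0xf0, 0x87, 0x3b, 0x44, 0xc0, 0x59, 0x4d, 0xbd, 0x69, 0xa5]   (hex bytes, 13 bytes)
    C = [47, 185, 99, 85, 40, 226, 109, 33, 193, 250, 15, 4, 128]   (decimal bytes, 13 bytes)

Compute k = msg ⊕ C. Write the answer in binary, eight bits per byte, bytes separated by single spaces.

Since C = msg ⊕ k, XORing both sides with msg gives k = msg ⊕ C.
b9 XOR 2f = 96
e1 XOR b9 = 58
1c XOR 63 = 7f
f0 XOR 55 = a5
87 XOR 28 = af
3b XOR e2 = d9
44 XOR 6d = 29
c0 XOR 21 = e1
59 XOR c1 = 98
4d XOR fa = b7
bd XOR 0f = b2
69 XOR 04 = 6d
a5 XOR 80 = 25

10010110 01011000 01111111 10100101 10101111 11011001 00101001 11100001 10011000 10110111 10110010 01101101 00100101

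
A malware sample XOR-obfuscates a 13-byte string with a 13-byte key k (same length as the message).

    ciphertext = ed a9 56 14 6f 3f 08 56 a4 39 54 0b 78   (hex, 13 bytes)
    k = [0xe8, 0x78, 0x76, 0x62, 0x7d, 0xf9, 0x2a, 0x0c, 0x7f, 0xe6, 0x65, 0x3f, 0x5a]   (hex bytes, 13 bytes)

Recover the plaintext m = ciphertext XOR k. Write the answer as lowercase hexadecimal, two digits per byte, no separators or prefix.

ed ^ e8 = 05
a9 ^ 78 = d1
56 ^ 76 = 20
14 ^ 62 = 76
6f ^ 7d = 12
3f ^ f9 = c6
08 ^ 2a = 22
56 ^ 0c = 5a
a4 ^ 7f = db
39 ^ e6 = df
54 ^ 65 = 31
0b ^ 3f = 34
78 ^ 5a = 22

05d1207612c6225adbdf313422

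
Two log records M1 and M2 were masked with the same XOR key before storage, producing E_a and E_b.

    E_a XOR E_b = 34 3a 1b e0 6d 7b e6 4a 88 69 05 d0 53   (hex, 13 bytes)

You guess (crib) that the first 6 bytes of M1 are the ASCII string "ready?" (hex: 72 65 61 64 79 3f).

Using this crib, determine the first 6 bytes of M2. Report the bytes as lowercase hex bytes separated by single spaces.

Since E_a ⊕ E_b = M1 ⊕ M2, XORing with the guessed M1 bytes yields the corresponding M2 bytes: M2 = (E_a ⊕ E_b) ⊕ M1.
byte 0: 34 ^ 72 = 46
byte 1: 3a ^ 65 = 5f
byte 2: 1b ^ 61 = 7a
byte 3: e0 ^ 64 = 84
byte 4: 6d ^ 79 = 14
byte 5: 7b ^ 3f = 44

46 5f 7a 84 14 44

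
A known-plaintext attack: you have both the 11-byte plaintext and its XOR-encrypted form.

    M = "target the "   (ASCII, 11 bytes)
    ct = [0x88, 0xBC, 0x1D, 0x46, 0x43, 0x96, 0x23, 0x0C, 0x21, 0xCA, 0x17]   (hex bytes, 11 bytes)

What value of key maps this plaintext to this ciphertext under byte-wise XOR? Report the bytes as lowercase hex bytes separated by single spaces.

Since ct = M ⊕ key, XORing both sides with M gives key = M ⊕ ct.
byte 0: 74 ^ 88 = fc
byte 1: 61 ^ bc = dd
byte 2: 72 ^ 1d = 6f
byte 3: 67 ^ 46 = 21
byte 4: 65 ^ 43 = 26
byte 5: 74 ^ 96 = e2
byte 6: 20 ^ 23 = 03
byte 7: 74 ^ 0c = 78
byte 8: 68 ^ 21 = 49
byte 9: 65 ^ ca = af
byte 10: 20 ^ 17 = 37

fc dd 6f 21 26 e2 03 78 49 af 37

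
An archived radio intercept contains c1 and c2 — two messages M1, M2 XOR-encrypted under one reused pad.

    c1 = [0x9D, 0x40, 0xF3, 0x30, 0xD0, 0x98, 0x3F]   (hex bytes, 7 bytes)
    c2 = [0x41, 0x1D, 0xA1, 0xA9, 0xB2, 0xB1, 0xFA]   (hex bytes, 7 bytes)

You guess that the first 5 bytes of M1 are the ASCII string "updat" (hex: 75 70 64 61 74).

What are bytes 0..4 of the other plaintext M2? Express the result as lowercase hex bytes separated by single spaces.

First, c1 ⊕ c2 = (M1 ⊕ K) ⊕ (M2 ⊕ K) = M1 ⊕ M2, so the key drops out. Then M2 = (M1 ⊕ M2) ⊕ M1 over the first 5 bytes.
byte 0: (9d ⊕ 41) ⊕ 75 = dc ⊕ 75 = a9
byte 1: (40 ⊕ 1d) ⊕ 70 = 5d ⊕ 70 = 2d
byte 2: (f3 ⊕ a1) ⊕ 64 = 52 ⊕ 64 = 36
byte 3: (30 ⊕ a9) ⊕ 61 = 99 ⊕ 61 = f8
byte 4: (d0 ⊕ b2) ⊕ 74 = 62 ⊕ 74 = 16

a9 2d 36 f8 16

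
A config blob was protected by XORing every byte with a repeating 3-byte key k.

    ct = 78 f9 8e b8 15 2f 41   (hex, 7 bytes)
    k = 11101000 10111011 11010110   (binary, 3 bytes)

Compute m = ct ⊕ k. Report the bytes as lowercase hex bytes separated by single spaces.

The 3-byte key repeats, so the effective keystream is e8 bb d6 e8 bb d6 e8.
byte 0: 120 ⊕ 232 = 144
byte 1: 249 ⊕ 187 =  66
byte 2: 142 ⊕ 214 =  88
byte 3: 184 ⊕ 232 =  80
byte 4:  21 ⊕ 187 = 174
byte 5:  47 ⊕ 214 = 249
byte 6:  65 ⊕ 232 = 169

90 42 58 50 ae f9 a9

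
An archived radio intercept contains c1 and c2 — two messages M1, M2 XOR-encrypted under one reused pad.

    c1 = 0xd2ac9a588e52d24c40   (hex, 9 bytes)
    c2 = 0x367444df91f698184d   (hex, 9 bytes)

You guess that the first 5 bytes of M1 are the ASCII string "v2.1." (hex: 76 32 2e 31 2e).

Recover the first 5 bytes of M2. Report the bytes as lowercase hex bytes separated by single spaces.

First, c1 ⊕ c2 = (M1 ⊕ K) ⊕ (M2 ⊕ K) = M1 ⊕ M2, so the key drops out. Then M2 = (M1 ⊕ M2) ⊕ M1 over the first 5 bytes.
byte 0: (d2 XOR 36) XOR 76 = e4 XOR 76 = 92
byte 1: (ac XOR 74) XOR 32 = d8 XOR 32 = ea
byte 2: (9a XOR 44) XOR 2e = de XOR 2e = f0
byte 3: (58 XOR df) XOR 31 = 87 XOR 31 = b6
byte 4: (8e XOR 91) XOR 2e = 1f XOR 2e = 31

92 ea f0 b6 31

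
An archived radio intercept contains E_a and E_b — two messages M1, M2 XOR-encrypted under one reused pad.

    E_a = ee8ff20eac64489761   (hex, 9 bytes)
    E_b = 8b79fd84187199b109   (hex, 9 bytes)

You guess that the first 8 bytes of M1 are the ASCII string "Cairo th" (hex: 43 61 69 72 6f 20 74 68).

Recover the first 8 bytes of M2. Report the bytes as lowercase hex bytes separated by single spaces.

26 97 66 f8 db 35 a5 4e

First, E_a ⊕ E_b = (M1 ⊕ K) ⊕ (M2 ⊕ K) = M1 ⊕ M2, so the key drops out. Then M2 = (M1 ⊕ M2) ⊕ M1 over the first 8 bytes.
byte 0: (ee xor 8b) xor 43 = 65 xor 43 = 26
byte 1: (8f xor 79) xor 61 = f6 xor 61 = 97
byte 2: (f2 xor fd) xor 69 = 0f xor 69 = 66
byte 3: (0e xor 84) xor 72 = 8a xor 72 = f8
byte 4: (ac xor 18) xor 6f = b4 xor 6f = db
byte 5: (64 xor 71) xor 20 = 15 xor 20 = 35
byte 6: (48 xor 99) xor 74 = d1 xor 74 = a5
byte 7: (97 xor b1) xor 68 = 26 xor 68 = 4e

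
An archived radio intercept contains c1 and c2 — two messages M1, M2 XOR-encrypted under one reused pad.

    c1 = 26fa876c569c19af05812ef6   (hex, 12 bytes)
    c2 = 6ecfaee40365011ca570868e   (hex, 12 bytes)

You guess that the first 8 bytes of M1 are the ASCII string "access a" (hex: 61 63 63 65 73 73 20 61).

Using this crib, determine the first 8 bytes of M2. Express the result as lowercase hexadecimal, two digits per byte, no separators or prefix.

29564aed268a38d2

First, c1 ⊕ c2 = (M1 ⊕ K) ⊕ (M2 ⊕ K) = M1 ⊕ M2, so the key drops out. Then M2 = (M1 ⊕ M2) ⊕ M1 over the first 8 bytes.
byte 0: (26 XOR 6e) XOR 61 = 48 XOR 61 = 29
byte 1: (fa XOR cf) XOR 63 = 35 XOR 63 = 56
byte 2: (87 XOR ae) XOR 63 = 29 XOR 63 = 4a
byte 3: (6c XOR e4) XOR 65 = 88 XOR 65 = ed
byte 4: (56 XOR 03) XOR 73 = 55 XOR 73 = 26
byte 5: (9c XOR 65) XOR 73 = f9 XOR 73 = 8a
byte 6: (19 XOR 01) XOR 20 = 18 XOR 20 = 38
byte 7: (af XOR 1c) XOR 61 = b3 XOR 61 = d2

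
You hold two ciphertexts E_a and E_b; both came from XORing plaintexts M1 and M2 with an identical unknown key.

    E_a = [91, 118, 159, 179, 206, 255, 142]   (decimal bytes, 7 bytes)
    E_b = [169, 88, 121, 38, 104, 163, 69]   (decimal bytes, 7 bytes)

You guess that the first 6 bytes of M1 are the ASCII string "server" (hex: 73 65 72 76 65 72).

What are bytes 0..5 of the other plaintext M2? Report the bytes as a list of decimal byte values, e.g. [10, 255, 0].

[129, 75, 148, 227, 195, 46]

First, E_a ⊕ E_b = (M1 ⊕ K) ⊕ (M2 ⊕ K) = M1 ⊕ M2, so the key drops out. Then M2 = (M1 ⊕ M2) ⊕ M1 over the first 6 bytes.
byte 0: (5b XOR a9) XOR 73 = f2 XOR 73 = 81
byte 1: (76 XOR 58) XOR 65 = 2e XOR 65 = 4b
byte 2: (9f XOR 79) XOR 72 = e6 XOR 72 = 94
byte 3: (b3 XOR 26) XOR 76 = 95 XOR 76 = e3
byte 4: (ce XOR 68) XOR 65 = a6 XOR 65 = c3
byte 5: (ff XOR a3) XOR 72 = 5c XOR 72 = 2e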